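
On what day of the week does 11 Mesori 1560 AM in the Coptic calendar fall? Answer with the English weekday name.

Friday

Equivalently 16 August 1844 Gregorian, JDN 2394795.
JDN 2394795 mod 7 = 4, and JDN 0 was a Monday, so this is a Friday.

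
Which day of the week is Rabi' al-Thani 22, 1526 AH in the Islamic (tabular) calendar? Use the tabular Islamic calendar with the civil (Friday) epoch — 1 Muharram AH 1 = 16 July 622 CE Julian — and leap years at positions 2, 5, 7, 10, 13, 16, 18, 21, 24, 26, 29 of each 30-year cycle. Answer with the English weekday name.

In the Gregorian calendar this is 9 June 2102 (JDN 2488959).
JDN 2488959 mod 7 = 4, and JDN 0 was a Monday, so this is a Friday.

Friday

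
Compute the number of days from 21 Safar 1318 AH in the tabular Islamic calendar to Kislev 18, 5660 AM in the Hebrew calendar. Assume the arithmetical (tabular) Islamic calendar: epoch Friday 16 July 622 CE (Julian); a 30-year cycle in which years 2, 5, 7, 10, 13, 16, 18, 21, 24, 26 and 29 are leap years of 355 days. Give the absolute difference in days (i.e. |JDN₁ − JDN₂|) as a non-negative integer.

JDN of the first date = 2415191.
JDN of the second date = 2414979.
|2414979 − 2415191| = 212.

212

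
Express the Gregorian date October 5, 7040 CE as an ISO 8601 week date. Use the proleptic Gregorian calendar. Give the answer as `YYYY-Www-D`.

The weekday is Monday (ISO weekday 1).
That Monday belongs to ISO week 41 of ISO year 7040.

7040-W41-1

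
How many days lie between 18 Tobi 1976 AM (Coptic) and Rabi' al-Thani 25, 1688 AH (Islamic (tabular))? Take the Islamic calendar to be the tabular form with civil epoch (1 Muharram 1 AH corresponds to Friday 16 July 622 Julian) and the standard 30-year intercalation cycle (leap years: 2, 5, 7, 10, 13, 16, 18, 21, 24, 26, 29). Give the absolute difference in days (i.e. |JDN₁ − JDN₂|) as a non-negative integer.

166

JDN of the first date = 2546536.
JDN of the second date = 2546370.
|2546370 − 2546536| = 166.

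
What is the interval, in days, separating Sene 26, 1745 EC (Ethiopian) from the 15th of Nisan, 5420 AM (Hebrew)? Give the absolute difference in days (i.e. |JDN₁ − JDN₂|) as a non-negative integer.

34063

First date → JDN 2361512; second date → JDN 2327449.
The interval is |2361512 − 2327449| = 34063 days.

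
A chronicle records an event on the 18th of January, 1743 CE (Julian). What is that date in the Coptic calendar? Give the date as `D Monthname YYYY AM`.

Julian Day Number of the source date = 2357706.
Converting JDN 2357706 to the Coptic calendar gives 23 Tobi 1459 AM.

23 Tobi 1459 AM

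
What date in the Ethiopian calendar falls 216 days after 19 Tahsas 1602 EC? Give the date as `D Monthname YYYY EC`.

The starting date is JDN 2309094; 2309094 + 216 = 2309310.
JDN 2309310 corresponds to 25 Hamle 1602 EC.

25 Hamle 1602 EC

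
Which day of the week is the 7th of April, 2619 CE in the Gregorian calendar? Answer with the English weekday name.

2677726 ≡ 2 (mod 7); counting from Monday = 0 gives Wednesday.

Wednesday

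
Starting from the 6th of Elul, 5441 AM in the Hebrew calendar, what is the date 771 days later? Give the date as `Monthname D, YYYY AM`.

JDN of the 6th of Elul, 5441 AM = 2335265.
2335265 + 771 = 2336036.
JDN 2336036 in the Hebrew calendar is Tishrei 10, 5444 AM.

Tishrei 10, 5444 AM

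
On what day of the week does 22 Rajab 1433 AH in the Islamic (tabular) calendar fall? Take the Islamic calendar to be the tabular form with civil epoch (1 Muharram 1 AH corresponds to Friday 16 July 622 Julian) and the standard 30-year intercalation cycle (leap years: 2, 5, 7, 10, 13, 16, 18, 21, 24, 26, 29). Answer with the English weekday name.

Tuesday

Equivalently 12 June 2012 Gregorian, JDN 2456091.
2456091 ≡ 1 (mod 7); counting from Monday = 0 gives Tuesday.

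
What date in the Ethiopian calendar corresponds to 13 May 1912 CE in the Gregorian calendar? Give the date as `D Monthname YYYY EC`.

Julian Day Number of the source date = 2419536.
Converting JDN 2419536 to the Ethiopian calendar gives 5 Ginbot 1904 EC.

5 Ginbot 1904 EC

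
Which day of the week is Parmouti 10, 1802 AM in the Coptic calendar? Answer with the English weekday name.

This is JDN 2483064 (18 April 2086 Gregorian).
Since JDN mod 7 = 3 (0 = Monday), the day is Thursday.

Thursday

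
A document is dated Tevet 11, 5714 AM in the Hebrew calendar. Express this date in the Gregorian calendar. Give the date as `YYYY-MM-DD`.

Both dates share Julian Day Number 2434729; in the Gregorian calendar that is 17 December 1953 CE.

1953-12-17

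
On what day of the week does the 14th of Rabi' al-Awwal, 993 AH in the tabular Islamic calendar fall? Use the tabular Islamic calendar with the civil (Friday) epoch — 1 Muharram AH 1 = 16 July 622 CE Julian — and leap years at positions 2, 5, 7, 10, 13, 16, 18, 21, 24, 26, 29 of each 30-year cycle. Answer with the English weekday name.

Saturday

In the Gregorian calendar this is 16 March 1585 (JDN 2300044).
JDN 2300044 mod 7 = 5, and JDN 0 was a Monday, so this is a Saturday.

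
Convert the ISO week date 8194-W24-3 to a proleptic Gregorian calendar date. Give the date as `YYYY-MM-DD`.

ISO week 1 of 8194 is the week containing the first Thursday of 8194.
Week 24, day 3 (Wednesday) lands on 8194-06-11.

8194-06-11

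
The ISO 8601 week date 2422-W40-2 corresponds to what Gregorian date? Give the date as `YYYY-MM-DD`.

ISO week 1 of 2422 is the week containing the first Thursday of 2422.
Week 40, day 2 (Tuesday) lands on 2422-10-04.

2422-10-04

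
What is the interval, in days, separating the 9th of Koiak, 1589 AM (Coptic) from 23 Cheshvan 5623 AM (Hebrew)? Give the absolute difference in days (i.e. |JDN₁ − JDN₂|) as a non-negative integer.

First date → JDN 2405145; second date → JDN 2401461.
The interval is |2405145 − 2401461| = 3684 days.

3684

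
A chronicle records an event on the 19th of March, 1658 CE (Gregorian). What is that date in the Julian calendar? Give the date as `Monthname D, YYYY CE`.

March 9, 1658 CE

For dates in this range the Gregorian date is 10 days ahead of the Julian.
19 March 1658 Gregorian − 10 days → 9 March 1658 Julian.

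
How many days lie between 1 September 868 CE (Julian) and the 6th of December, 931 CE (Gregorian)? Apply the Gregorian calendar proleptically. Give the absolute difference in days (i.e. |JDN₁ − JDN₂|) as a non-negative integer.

23101

First date → JDN 2038339; second date → JDN 2061440.
The interval is |2038339 − 2061440| = 23101 days.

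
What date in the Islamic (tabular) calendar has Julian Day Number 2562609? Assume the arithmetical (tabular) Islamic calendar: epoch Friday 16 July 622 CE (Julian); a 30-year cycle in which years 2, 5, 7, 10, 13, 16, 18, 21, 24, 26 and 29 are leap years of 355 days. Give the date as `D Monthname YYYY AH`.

JDN 2562609 is 1 February 2304 in the Gregorian calendar.
In the tabular Islamic calendar that day is 23 Safar 1734 AH.

23 Safar 1734 AH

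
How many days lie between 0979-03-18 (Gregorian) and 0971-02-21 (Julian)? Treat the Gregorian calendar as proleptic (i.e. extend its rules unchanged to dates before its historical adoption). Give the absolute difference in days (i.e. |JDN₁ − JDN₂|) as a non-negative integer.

2942

JDN of the first date = 2078709.
JDN of the second date = 2075767.
|2075767 − 2078709| = 2942.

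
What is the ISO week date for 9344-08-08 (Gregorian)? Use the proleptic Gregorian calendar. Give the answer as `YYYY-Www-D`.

9344-W32-6

The weekday is Saturday (ISO weekday 6).
That Saturday belongs to ISO week 32 of ISO year 9344.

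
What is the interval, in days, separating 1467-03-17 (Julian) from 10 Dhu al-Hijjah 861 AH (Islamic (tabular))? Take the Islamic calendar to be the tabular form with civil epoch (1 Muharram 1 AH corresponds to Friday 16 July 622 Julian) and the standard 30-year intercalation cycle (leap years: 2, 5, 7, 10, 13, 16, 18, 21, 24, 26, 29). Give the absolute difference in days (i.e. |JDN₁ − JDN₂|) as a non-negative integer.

First date → JDN 2256955; second date → JDN 2253529.
The interval is |2256955 − 2253529| = 3426 days.

3426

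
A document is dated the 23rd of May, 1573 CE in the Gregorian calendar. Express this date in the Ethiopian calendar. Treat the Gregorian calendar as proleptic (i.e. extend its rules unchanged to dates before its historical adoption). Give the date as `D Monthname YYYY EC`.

18 Ginbot 1565 EC

Both dates share Julian Day Number 2295729; in the Ethiopian calendar that is 18 Ginbot 1565 EC.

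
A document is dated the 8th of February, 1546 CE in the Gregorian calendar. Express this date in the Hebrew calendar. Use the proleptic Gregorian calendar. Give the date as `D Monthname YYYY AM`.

Julian Day Number of the source date = 2285763.
Converting JDN 2285763 to the Hebrew calendar gives 26 Shevat 5306 AM.

26 Shevat 5306 AM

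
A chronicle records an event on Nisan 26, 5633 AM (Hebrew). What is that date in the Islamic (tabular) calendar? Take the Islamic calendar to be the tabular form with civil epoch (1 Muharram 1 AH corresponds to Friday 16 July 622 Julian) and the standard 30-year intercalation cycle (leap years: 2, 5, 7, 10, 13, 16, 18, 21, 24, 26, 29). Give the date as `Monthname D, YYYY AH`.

The source date corresponds to 23 April 1873 in the Gregorian calendar (JDN 2405272).
That day falls on 24 Safar 1290 AH in the tabular Islamic calendar.

Safar 24, 1290 AH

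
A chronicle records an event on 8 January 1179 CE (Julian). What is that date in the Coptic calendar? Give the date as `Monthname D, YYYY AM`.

Tobi 13, 895 AM

The source date corresponds to 15 January 1179 in the proleptic Gregorian calendar (JDN 2151695).
That day falls on 13 Tobi 895 AM in the Coptic calendar.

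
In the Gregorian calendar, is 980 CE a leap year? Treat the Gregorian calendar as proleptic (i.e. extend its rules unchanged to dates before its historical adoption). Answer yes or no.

980 is divisible by 4 and not by 100, so it is a leap year.

yes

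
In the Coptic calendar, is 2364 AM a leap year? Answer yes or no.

no

2364 mod 4 = 0; in the Coptic calendar a year is leap when year mod 4 = 3, so it is a common year.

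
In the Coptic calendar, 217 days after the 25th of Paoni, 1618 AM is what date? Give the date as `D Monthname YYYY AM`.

The starting date is JDN 2415933; 2415933 + 217 = 2416150.
JDN 2416150 corresponds to 27 Tobi 1619 AM.

27 Tobi 1619 AM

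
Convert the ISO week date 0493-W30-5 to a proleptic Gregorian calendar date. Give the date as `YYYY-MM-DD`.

ISO week 1 of 493 is the week containing the first Thursday of 493.
Week 30, day 5 (Friday) lands on 0493-07-24.

0493-07-24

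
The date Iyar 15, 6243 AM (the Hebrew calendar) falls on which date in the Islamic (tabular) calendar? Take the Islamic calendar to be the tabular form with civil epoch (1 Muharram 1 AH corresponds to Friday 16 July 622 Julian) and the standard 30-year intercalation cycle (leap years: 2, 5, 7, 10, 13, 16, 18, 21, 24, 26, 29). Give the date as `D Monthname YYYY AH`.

The source date corresponds to 22 May 2483 in the Gregorian calendar (JDN 2628099).
That day falls on 14 Dhu al-Hijjah 1918 AH in the tabular Islamic calendar.

14 Dhu al-Hijjah 1918 AH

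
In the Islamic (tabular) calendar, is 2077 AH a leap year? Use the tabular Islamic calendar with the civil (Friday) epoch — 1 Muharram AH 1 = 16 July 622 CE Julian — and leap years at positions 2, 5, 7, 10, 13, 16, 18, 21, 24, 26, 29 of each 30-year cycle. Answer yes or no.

yes

Year 2077 AH is year 7 of its 30-year cycle; leap positions are 2, 5, 7, 10, 13, 16, 18, 21, 24, 26, 29, so it is a leap year (355 days).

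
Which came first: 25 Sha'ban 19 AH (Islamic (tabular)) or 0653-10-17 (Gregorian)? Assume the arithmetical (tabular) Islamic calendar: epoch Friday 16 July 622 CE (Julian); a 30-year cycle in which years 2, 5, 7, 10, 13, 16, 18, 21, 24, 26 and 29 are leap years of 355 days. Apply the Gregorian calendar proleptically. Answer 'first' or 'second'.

first

The two dates have Julian Day Numbers 1955050 and 1959853 respectively.
Since 1955050 < 1959853, the first date comes first.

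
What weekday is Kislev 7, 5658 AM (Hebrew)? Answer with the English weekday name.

Thursday

In the Gregorian calendar this is 2 December 1897 (JDN 2414261).
JDN 2414261 mod 7 = 3, and JDN 0 was a Monday, so this is a Thursday.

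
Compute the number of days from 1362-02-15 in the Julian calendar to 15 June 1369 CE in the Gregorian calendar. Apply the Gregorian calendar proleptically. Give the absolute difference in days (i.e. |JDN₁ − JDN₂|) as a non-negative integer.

2669

First date → JDN 2218574; second date → JDN 2221243.
The interval is |2218574 − 2221243| = 2669 days.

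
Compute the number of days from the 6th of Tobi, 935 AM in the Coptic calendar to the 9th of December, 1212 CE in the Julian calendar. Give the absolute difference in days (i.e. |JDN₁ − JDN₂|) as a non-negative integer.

2214

First date → JDN 2166298; second date → JDN 2164084.
The interval is |2166298 − 2164084| = 2214 days.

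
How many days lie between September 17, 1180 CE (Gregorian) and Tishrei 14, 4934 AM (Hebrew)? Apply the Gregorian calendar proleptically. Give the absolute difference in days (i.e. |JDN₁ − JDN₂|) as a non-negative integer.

JDN of the first date = 2152306.
JDN of the second date = 2149762.
|2149762 − 2152306| = 2544.

2544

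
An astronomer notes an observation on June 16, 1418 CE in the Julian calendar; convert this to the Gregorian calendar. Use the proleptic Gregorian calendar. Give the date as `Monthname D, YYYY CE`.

For dates in this range the Gregorian date is 9 days ahead of the Julian.
16 June 1418 Julian + 9 days → 25 June 1418 Gregorian.

June 25, 1418 CE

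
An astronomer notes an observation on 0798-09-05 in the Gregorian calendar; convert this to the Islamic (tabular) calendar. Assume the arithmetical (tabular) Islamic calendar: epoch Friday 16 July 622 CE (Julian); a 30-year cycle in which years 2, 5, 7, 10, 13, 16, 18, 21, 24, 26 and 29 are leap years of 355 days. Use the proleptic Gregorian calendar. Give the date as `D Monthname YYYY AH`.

15 Rajab 182 AH

Both dates share Julian Day Number 2012771; in the tabular Islamic calendar that is 15 Rajab 182 AH.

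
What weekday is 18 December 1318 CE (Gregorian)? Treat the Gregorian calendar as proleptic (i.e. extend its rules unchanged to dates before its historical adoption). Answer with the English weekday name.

Since JDN mod 7 = 6 (0 = Monday), the day is Sunday.

Sunday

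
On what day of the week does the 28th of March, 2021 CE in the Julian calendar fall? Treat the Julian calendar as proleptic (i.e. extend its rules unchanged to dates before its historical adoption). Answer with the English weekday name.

In the Gregorian calendar this is 10 April 2021 (JDN 2459315).
Since JDN mod 7 = 5 (0 = Monday), the day is Saturday.

Saturday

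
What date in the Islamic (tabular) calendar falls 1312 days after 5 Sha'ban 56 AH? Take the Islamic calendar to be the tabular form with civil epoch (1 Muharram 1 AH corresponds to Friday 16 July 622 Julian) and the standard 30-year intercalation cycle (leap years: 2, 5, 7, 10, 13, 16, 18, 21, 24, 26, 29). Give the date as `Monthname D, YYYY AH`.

Rabi' al-Thani 17, 60 AH

JDN of 5 Sha'ban 56 AH = 1968141.
1968141 + 1312 = 1969453.
JDN 1969453 in the tabular Islamic calendar is Rabi' al-Thani 17, 60 AH.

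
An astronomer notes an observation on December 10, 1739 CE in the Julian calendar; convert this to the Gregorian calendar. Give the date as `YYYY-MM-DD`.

At this point the Julian calendar is 11 days behind the Gregorian.
10 December 1739 Julian + 11 days → 21 December 1739 Gregorian.

1739-12-21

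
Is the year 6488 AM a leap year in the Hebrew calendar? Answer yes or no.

no

Hebrew year 6488 is year 9 of its 19-year Metonic cycle; leap years are at positions 3, 6, 8, 11, 14, 17, 19, so it is a common year (12 months).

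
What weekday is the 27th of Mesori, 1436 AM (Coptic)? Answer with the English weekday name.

Equivalently 31 August 1720 Gregorian, JDN 2349520.
Since JDN mod 7 = 5 (0 = Monday), the day is Saturday.

Saturday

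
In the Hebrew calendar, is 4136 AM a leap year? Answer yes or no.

Hebrew year 4136 is year 13 of its 19-year Metonic cycle; leap years are at positions 3, 6, 8, 11, 14, 17, 19, so it is a common year (12 months).

no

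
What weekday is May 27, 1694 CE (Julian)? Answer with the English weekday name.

Sunday

This is JDN 2339938 (6 June 1694 Gregorian).
Since JDN mod 7 = 6 (0 = Monday), the day is Sunday.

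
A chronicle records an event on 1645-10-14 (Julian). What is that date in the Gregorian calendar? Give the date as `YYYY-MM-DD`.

For dates in this range the Gregorian date is 10 days ahead of the Julian.
14 October 1645 Julian + 10 days → 24 October 1645 Gregorian.

1645-10-24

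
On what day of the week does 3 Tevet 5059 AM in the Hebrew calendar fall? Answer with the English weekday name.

Tuesday

Equivalently 16 December 1298 Gregorian, JDN 2195495.
JDN 2195495 mod 7 = 1, and JDN 0 was a Monday, so this is a Tuesday.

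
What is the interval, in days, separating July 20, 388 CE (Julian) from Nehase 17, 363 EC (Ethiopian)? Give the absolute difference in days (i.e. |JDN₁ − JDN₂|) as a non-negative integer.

6189

First date → JDN 1862976; second date → JDN 1856787.
The interval is |1862976 − 1856787| = 6189 days.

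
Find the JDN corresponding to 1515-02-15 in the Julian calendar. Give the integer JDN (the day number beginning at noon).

2274457

Equivalently 25 February 1515 (proleptic Gregorian).
JDN 2451545 is 1 January 2000 CE (Gregorian); the target day is −177088 days from there, so JDN = 2274457.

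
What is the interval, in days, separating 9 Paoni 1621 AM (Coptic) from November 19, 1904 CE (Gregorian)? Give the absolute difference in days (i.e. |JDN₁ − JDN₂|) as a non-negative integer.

JDN of the first date = 2417013.
JDN of the second date = 2416804.
|2416804 − 2417013| = 209.

209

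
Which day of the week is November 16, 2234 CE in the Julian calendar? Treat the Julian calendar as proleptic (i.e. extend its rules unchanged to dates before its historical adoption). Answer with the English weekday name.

Monday

In the Gregorian calendar this is 1 December 2234 (JDN 2537346).
2537346 ≡ 0 (mod 7); counting from Monday = 0 gives Monday.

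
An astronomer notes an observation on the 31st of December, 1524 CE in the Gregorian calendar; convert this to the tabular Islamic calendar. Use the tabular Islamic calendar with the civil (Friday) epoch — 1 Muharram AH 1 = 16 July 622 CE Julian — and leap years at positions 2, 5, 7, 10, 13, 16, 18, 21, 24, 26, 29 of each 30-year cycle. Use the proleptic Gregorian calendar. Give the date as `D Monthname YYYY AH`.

Both dates share Julian Day Number 2278054; in the tabular Islamic calendar that is 24 Safar 931 AH.

24 Safar 931 AH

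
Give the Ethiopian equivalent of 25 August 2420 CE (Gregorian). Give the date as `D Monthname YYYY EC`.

16 Nehase 2412 EC

Julian Day Number of the source date = 2605184.
Converting JDN 2605184 to the Ethiopian calendar gives 16 Nehase 2412 EC.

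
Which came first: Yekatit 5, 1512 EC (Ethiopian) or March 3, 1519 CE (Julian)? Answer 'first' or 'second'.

The two dates have Julian Day Numbers 2276268 and 2275934 respectively.
Since 2275934 < 2276268, the second date comes first.

second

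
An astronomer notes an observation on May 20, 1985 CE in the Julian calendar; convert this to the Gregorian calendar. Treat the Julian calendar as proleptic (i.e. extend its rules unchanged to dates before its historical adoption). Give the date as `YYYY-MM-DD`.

For dates in this range the Gregorian date is 13 days ahead of the Julian.
20 May 1985 Julian + 13 days → 2 June 1985 Gregorian.

1985-06-02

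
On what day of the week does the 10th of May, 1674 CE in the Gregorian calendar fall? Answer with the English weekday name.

JDN 2332606 mod 7 = 3, and JDN 0 was a Monday, so this is a Thursday.

Thursday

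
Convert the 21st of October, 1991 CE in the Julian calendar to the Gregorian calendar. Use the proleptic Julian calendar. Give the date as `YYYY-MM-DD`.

At this point the Julian calendar is 13 days behind the Gregorian.
21 October 1991 Julian + 13 days → 3 November 1991 Gregorian.

1991-11-03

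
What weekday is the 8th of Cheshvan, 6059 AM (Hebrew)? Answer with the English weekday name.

This is JDN 2560675 (15 October 2298 Gregorian).
Since JDN mod 7 = 5 (0 = Monday), the day is Saturday.

Saturday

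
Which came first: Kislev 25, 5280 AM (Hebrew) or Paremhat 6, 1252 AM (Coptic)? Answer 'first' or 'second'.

first

Converting both to JDN: 2276194 vs 2282143; the smaller is the first.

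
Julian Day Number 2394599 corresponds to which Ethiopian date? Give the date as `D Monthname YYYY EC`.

JDN 2394599 is 2 February 1844 in the Gregorian calendar.
In the Ethiopian calendar that day is 25 Tir 1836 EC.

25 Tir 1836 EC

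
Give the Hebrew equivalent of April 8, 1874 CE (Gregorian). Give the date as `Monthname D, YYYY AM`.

Both dates share Julian Day Number 2405622; in the Hebrew calendar that is 21 Nisan 5634 AM.

Nisan 21, 5634 AM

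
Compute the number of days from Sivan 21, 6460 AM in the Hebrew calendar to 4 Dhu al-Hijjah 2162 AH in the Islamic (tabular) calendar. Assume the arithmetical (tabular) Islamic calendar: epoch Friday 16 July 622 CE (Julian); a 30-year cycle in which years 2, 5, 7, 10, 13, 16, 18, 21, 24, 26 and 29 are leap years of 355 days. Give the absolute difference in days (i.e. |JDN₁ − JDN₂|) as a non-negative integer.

First date → JDN 2707395; second date → JDN 2714554.
The interval is |2707395 − 2714554| = 7159 days.

7159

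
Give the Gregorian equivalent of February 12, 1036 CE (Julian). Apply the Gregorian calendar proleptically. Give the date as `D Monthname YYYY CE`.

18 February 1036 CE

At this point the Julian calendar is 6 days behind the Gregorian.
12 February 1036 Julian + 6 days → 18 February 1036 Gregorian.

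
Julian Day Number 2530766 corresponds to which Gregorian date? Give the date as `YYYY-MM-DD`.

2216-11-25

Counting from JDN 2299161 = 15 Oct 1582 gives an offset of 231605 days.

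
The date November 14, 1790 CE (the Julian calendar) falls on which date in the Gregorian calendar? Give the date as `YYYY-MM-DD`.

1790-11-25

For dates in this range the Gregorian date is 11 days ahead of the Julian.
14 November 1790 Julian + 11 days → 25 November 1790 Gregorian.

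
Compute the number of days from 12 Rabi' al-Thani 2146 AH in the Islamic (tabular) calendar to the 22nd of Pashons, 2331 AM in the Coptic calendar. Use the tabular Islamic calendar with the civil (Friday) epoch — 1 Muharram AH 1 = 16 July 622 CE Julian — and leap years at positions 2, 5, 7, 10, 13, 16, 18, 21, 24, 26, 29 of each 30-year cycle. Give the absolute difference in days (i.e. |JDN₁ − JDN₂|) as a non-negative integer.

32333

First date → JDN 2708656; second date → JDN 2676323.
The interval is |2708656 − 2676323| = 32333 days.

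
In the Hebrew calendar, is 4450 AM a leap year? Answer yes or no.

no

Hebrew year 4450 is year 4 of its 19-year Metonic cycle; leap years are at positions 3, 6, 8, 11, 14, 17, 19, so it is a common year (12 months).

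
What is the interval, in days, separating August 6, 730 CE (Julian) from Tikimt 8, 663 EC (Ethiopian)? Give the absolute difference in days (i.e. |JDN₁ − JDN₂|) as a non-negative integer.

JDN of the first date = 1987908.
JDN of the second date = 1966053.
|1966053 − 1987908| = 21855.

21855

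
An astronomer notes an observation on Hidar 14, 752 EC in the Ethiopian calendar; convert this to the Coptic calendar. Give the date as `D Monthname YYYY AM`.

14 Hathor 476 AM

Julian Day Number of the source date = 1998597.
Converting JDN 1998597 to the Coptic calendar gives 14 Hathor 476 AM.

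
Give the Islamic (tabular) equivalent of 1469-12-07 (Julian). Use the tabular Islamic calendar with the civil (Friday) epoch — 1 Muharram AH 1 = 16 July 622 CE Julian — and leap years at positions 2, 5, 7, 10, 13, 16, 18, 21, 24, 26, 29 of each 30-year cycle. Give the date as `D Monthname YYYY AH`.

2 Jumada al-Thani 874 AH

Both dates share Julian Day Number 2257951; in the tabular Islamic calendar that is 2 Jumada al-Thani 874 AH.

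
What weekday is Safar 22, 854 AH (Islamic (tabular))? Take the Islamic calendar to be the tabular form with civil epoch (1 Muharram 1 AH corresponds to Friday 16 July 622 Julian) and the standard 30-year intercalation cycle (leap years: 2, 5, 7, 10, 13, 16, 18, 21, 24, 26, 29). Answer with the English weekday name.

This is JDN 2250766 (15 April 1450 Gregorian).
2250766 ≡ 0 (mod 7); counting from Monday = 0 gives Monday.

Monday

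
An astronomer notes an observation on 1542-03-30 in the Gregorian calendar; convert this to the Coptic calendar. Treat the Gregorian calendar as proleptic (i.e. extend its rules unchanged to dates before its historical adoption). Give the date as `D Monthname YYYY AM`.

Julian Day Number of the source date = 2284352.
Converting JDN 2284352 to the Coptic calendar gives 24 Paremhat 1258 AM.

24 Paremhat 1258 AM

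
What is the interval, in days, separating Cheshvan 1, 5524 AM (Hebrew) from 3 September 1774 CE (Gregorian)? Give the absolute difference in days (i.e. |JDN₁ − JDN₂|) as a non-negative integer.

3983

JDN of the first date = 2365263.
JDN of the second date = 2369246.
|2369246 − 2365263| = 3983.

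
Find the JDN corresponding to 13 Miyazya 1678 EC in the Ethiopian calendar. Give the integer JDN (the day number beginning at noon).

2336967

Equivalently 18 April 1686 (Gregorian).
JDN 2299161 is 15 October 1582 CE (Gregorian); the target day is +37806 days from there, so JDN = 2336967.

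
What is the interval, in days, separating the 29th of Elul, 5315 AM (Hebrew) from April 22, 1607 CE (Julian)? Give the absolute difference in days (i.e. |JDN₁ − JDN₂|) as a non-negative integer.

JDN of the first date = 2289279.
JDN of the second date = 2308126.
|2308126 − 2289279| = 18847.

18847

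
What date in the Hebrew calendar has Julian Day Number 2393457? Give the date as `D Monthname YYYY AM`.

JDN 2393457 is 17 December 1840 in the Gregorian calendar.
In the Hebrew calendar that day is 22 Kislev 5601 AM.

22 Kislev 5601 AM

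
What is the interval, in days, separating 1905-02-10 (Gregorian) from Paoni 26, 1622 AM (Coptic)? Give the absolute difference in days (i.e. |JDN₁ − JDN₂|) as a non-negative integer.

First date → JDN 2416887; second date → JDN 2417395.
The interval is |2416887 − 2417395| = 508 days.

508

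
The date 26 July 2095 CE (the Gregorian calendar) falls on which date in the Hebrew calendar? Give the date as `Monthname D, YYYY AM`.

Julian Day Number of the source date = 2486450.
Converting JDN 2486450 to the Hebrew calendar gives 24 Tammuz 5855 AM.

Tammuz 24, 5855 AM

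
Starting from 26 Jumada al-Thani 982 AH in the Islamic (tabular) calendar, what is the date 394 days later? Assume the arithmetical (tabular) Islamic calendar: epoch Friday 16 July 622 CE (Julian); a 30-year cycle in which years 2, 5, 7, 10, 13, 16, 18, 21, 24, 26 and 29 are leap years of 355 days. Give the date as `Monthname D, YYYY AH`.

Sha'ban 7, 983 AH

The starting date is JDN 2296247; 2296247 + 394 = 2296641.
JDN 2296641 corresponds to Sha'ban 7, 983 AH.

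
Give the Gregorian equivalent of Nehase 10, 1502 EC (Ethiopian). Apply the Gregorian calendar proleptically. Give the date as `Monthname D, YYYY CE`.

August 13, 1510 CE

Both dates share Julian Day Number 2272800; in the Gregorian calendar that is 13 August 1510 CE.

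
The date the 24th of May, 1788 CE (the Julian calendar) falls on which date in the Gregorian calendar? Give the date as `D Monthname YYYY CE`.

For dates in this range the Gregorian date is 11 days ahead of the Julian.
24 May 1788 Julian + 11 days → 4 June 1788 Gregorian.

4 June 1788 CE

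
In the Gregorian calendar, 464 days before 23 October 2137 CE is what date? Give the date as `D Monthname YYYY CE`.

16 July 2136 CE

The starting date is JDN 2501879; 2501879 − 464 = 2501415.
JDN 2501415 corresponds to 16 July 2136 CE.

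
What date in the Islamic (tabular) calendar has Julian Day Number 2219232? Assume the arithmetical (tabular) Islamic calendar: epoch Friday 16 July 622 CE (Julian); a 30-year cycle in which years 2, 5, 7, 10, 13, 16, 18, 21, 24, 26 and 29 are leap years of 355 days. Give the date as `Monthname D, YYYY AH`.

JDN 2219232 is 13 December 1363 in the proleptic Gregorian calendar.
In the tabular Islamic calendar that day is Safar 27, 765 AH.

Safar 27, 765 AH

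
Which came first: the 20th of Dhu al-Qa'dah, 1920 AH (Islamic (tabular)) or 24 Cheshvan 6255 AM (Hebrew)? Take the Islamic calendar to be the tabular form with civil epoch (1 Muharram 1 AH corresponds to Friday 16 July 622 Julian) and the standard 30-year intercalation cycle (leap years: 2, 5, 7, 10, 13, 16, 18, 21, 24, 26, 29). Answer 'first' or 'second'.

First date → JDN 2628784; second date → JDN 2632301.
JDN 2628784 < JDN 2632301, so the first date is earlier.

first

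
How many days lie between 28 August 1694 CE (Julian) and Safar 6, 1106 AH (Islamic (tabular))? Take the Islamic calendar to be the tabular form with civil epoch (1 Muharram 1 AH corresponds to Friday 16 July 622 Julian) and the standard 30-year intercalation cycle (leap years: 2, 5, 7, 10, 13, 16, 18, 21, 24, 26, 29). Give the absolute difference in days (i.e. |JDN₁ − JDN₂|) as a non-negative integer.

First date → JDN 2340031; second date → JDN 2340050.
The interval is |2340031 − 2340050| = 19 days.

19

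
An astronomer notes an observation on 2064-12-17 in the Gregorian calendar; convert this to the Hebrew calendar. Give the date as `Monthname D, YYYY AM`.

Both dates share Julian Day Number 2475272; in the Hebrew calendar that is 8 Tevet 5825 AM.

Tevet 8, 5825 AM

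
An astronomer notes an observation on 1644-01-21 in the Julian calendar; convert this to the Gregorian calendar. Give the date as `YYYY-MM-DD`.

For dates in this range the Gregorian date is 10 days ahead of the Julian.
21 January 1644 Julian + 10 days → 31 January 1644 Gregorian.

1644-01-31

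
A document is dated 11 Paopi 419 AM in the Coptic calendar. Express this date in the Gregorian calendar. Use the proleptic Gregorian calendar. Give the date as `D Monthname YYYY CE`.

Julian Day Number of the source date = 1977744.
Converting JDN 1977744 to the Gregorian calendar gives 12 October 702 CE.

12 October 702 CE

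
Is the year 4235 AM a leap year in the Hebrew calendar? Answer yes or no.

yes

Hebrew year 4235 is year 17 of its 19-year Metonic cycle; leap years are at positions 3, 6, 8, 11, 14, 17, 19, so it is a leap year (13 months).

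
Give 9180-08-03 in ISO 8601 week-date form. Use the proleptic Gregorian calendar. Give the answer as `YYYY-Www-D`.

9180-W31-7

The weekday is Sunday (ISO weekday 7).
That Sunday belongs to ISO week 31 of ISO year 9180.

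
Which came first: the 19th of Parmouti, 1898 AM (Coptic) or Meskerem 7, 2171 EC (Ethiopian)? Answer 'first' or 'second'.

second

Converting both to JDN: 2518137 vs 2516819; the smaller is the second.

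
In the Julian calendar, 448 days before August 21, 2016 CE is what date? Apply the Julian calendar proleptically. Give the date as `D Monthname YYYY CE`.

JDN of August 21, 2016 CE = 2457635.
2457635 − 448 = 2457187.
JDN 2457187 in the Julian calendar is 31 May 2015 CE.

31 May 2015 CE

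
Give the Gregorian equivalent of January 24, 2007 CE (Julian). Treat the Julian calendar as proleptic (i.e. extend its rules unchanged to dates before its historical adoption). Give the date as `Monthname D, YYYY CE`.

February 6, 2007 CE

At this point the Julian calendar is 13 days behind the Gregorian.
24 January 2007 Julian + 13 days → 6 February 2007 Gregorian.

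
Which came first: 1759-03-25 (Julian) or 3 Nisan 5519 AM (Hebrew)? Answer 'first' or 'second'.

second

First date → JDN 2363616; second date → JDN 2363611.
JDN 2363611 < JDN 2363616, so the second date is earlier.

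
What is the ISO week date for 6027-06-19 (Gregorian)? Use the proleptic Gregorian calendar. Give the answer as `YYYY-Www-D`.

6027-W24-6

The weekday is Saturday (ISO weekday 6).
That Saturday belongs to ISO week 24 of ISO year 6027.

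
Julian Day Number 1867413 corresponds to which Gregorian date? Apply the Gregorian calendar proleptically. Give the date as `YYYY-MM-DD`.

Counting from JDN 2299161 = 15 Oct 1582 gives an offset of -431748 days.

0400-09-13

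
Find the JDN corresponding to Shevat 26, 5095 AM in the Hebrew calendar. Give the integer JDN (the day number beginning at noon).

2208687

In the proleptic Gregorian calendar the same day is 29 January 1335.
JDN 2451545 is 1 January 2000 CE (Gregorian); the target day is −242858 days from there, so JDN = 2208687.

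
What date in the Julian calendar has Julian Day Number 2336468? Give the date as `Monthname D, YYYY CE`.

JDN 2336468 is 5 December 1684 in the Gregorian calendar.
In the Julian calendar that day is November 25, 1684 CE.

November 25, 1684 CE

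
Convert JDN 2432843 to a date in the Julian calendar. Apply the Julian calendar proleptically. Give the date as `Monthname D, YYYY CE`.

October 5, 1948 CE

The Gregorian equivalent of JDN 2432843 is 18 October 1948.
In the Julian calendar that day is October 5, 1948 CE.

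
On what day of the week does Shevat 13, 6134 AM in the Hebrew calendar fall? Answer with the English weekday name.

Equivalently 28 January 2374 Gregorian, JDN 2588173.
JDN 2588173 mod 7 = 0, and JDN 0 was a Monday, so this is a Monday.

Monday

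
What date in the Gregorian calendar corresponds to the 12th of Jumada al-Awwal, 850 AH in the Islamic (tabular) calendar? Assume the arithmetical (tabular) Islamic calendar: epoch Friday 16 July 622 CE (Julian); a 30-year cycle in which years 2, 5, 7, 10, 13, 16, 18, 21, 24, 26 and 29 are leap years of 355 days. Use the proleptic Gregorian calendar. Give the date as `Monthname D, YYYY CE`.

Julian Day Number of the source date = 2249426.
Converting JDN 2249426 to the Gregorian calendar gives 14 August 1446 CE.

August 14, 1446 CE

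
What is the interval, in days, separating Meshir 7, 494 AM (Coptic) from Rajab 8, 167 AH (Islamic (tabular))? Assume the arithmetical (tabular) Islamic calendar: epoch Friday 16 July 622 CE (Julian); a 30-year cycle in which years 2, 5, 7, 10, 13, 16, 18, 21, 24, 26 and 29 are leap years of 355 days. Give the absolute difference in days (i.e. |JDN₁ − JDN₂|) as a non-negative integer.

2195

JDN of the first date = 2005254.
JDN of the second date = 2007449.
|2007449 − 2005254| = 2195.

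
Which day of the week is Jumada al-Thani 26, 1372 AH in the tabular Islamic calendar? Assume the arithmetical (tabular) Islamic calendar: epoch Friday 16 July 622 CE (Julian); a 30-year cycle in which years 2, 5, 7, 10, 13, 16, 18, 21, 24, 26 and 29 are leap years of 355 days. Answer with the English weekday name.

Friday

Equivalently 13 March 1953 Gregorian, JDN 2434450.
JDN 2434450 mod 7 = 4, and JDN 0 was a Monday, so this is a Friday.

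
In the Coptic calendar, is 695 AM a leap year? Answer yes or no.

695 mod 4 = 3; in the Coptic calendar a year is leap when year mod 4 = 3, so it is a leap year.

yes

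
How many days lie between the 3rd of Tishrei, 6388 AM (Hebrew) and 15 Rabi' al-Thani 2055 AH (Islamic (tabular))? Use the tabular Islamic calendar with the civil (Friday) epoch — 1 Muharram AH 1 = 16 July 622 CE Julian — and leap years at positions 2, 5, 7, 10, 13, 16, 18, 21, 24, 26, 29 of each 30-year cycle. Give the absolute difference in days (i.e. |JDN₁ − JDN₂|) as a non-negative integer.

First date → JDN 2680830; second date → JDN 2676412.
The interval is |2680830 − 2676412| = 4418 days.

4418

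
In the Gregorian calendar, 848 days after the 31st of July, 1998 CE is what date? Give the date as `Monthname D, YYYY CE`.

November 25, 2000 CE

The starting date is JDN 2451026; 2451026 + 848 = 2451874.
JDN 2451874 corresponds to November 25, 2000 CE.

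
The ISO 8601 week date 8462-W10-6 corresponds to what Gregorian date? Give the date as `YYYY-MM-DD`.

8462-03-11

ISO week 1 of 8462 is the week containing the first Thursday of 8462.
Week 10, day 6 (Saturday) lands on 8462-03-11.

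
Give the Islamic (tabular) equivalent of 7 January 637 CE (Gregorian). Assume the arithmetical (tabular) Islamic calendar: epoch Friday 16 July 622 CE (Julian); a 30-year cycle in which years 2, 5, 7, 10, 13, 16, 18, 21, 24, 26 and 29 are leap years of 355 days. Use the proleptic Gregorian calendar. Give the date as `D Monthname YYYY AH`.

1 Dhu al-Hijjah 15 AH

Both dates share Julian Day Number 1953726; in the tabular Islamic calendar that is 1 Dhu al-Hijjah 15 AH.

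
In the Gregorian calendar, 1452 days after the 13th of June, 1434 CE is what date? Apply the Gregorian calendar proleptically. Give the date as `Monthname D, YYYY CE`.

The starting date is JDN 2244981; 2244981 + 1452 = 2246433.
JDN 2246433 corresponds to June 4, 1438 CE.

June 4, 1438 CE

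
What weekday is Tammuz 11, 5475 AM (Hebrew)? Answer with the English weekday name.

This is JDN 2347643 (12 July 1715 Gregorian).
JDN 2347643 mod 7 = 4, and JDN 0 was a Monday, so this is a Friday.

Friday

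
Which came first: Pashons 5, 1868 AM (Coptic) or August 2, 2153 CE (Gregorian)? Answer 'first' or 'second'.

first

The two dates have Julian Day Numbers 2507196 and 2507641 respectively.
Since 2507196 < 2507641, the first date comes first.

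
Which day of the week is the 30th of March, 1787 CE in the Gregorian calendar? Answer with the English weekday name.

Friday

Since JDN mod 7 = 4 (0 = Monday), the day is Friday.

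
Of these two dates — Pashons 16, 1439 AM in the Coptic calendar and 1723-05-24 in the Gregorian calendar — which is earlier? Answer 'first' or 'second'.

Converting both to JDN: 2350514 vs 2350516; the smaller is the first.

first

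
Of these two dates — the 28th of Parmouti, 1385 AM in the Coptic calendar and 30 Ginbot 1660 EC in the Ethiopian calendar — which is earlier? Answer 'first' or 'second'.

second

The two dates have Julian Day Numbers 2330773 and 2330440 respectively.
Since 2330440 < 2330773, the second date comes first.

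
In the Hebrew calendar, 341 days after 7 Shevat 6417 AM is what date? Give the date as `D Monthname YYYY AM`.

23 Kislev 6418 AM

The starting date is JDN 2691523; 2691523 + 341 = 2691864.
JDN 2691864 corresponds to 23 Kislev 6418 AM.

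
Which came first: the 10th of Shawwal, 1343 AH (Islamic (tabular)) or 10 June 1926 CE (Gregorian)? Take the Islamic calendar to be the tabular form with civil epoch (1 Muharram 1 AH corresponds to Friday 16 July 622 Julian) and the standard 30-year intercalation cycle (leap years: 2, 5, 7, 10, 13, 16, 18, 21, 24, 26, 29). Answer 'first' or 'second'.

first

First date → JDN 2424275; second date → JDN 2424677.
JDN 2424275 < JDN 2424677, so the first date is earlier.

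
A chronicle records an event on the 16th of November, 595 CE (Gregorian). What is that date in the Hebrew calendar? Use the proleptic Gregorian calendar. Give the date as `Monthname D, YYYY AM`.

Kislev 6, 4356 AM

Julian Day Number of the source date = 1938699.
Converting JDN 1938699 to the Hebrew calendar gives 6 Kislev 4356 AM.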